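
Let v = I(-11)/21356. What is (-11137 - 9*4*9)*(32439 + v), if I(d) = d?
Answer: -7939805715853/21356 ≈ -3.7178e+8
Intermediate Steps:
v = -11/21356 ≈ -0.00051508
(-11137 - 9*4*9)*(32439 + v) = (-11137 - 9*4*9)*(32439 - 11/21356) = (-11137 - 9*4*9)*(692767273/21356) = (-11137 - 36*9)*(692767273/21356) = (-11137 - 324)*(692767273/21356) = -11461*692767273/21356 = -7939805715853/21356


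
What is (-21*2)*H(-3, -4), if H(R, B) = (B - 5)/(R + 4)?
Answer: 378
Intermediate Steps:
H(R, B) = (-5 + B)/(4 + R)
(-21*2)*H(-3, -4) = (-21*2)*((-5 - 4)/(4 - 3)) = -42*(-9)/1 = -42*(-9) = 378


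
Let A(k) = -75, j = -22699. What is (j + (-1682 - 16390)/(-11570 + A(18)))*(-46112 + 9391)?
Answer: 9705792983543/11645 ≈ 8.3347e+8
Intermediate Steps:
(j + (-1682 - 16390)/(-11570 + A(18)))*(-46112 + 9391) = (-22699 + (-1682 - 16390)/(-11570 - 75))*(-46112 + 9391) = (-22699 - 18072/(-11645))*(-36721) = (-22699 - 18072*(-1/11645))*(-36721) = (-22699 + 18072/11645)*(-36721) = -264311783/11645*(-36721) = 9705792983543/11645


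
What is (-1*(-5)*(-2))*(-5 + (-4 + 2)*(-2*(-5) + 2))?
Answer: 290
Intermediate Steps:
(-1*(-5)*(-2))*(-5 + (-4 + 2)*(-2*(-5) + 2)) = (5*(-2))*(-5 - 2*(10 + 2)) = -10*(-5 - 2*12) = -10*(-5 - 24) = -10*(-29) = 290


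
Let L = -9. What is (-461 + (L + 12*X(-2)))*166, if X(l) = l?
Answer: -82004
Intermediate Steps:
(-461 + (L + 12*X(-2)))*166 = (-461 + (-9 + 12*(-2)))*166 = (-461 + (-9 - 24))*166 = (-461 - 33)*166 = -494*166 = -82004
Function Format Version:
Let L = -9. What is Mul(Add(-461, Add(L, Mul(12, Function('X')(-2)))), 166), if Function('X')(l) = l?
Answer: -82004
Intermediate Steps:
Mul(Add(-461, Add(L, Mul(12, Function('X')(-2)))), 166) = Mul(Add(-461, Add(-9, Mul(12, -2))), 166) = Mul(Add(-461, Add(-9, -24)), 166) = Mul(Add(-461, -33), 166) = Mul(-494, 166) = -82004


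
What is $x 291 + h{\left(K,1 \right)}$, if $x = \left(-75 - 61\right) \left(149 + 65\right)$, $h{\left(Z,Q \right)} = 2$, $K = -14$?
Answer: $-8469262$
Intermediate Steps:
$x = -29104$ ($x = \left(-136\right) 214 = -29104$)
$x 291 + h{\left(K,1 \right)} = \left(-29104\right) 291 + 2 = -8469264 + 2 = -8469262$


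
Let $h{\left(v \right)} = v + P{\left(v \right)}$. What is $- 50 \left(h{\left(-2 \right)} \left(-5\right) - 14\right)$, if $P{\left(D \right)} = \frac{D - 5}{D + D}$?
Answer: $\frac{1275}{2} \approx 637.5$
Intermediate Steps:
$P{\left(D \right)} = \frac{-5 + D}{2 D}$
$h{\left(v \right)} = v + \frac{-5 + v}{2 v}$
$- 50 \left(h{\left(-2 \right)} \left(-5\right) - 14\right) = - 50 \left(\left(\frac{1}{2} - 2 - \frac{5}{2 \left(-2\right)}\right) \left(-5\right) - 14\right) = - 50 \left(\left(\frac{1}{2} - 2 - - \frac{5}{4}\right) \left(-5\right) - 14\right) = - 50 \left(\left(\frac{1}{2} - 2 + \frac{5}{4}\right) \left(-5\right) - 14\right) = - 50 \left(\left(- \frac{1}{4}\right) \left(-5\right) - 14\right) = - 50 \left(\frac{5}{4} - 14\right) = \left(-50\right) \left(- \frac{51}{4}\right) = \frac{1275}{2}$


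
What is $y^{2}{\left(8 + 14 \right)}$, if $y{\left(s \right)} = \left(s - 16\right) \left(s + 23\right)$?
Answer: $72900$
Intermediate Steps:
$y{\left(s \right)} = \left(-16 + s\right) \left(23 + s\right)$
$y^{2}{\left(8 + 14 \right)} = \left(-368 + \left(8 + 14\right)^{2} + 7 \left(8 + 14\right)\right)^{2} = \left(-368 + 22^{2} + 7 \cdot 22\right)^{2} = \left(-368 + 484 + 154\right)^{2} = 270^{2} = 72900$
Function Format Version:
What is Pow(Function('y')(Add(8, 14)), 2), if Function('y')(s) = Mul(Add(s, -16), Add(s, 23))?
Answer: 72900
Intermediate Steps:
Function('y')(s) = Mul(Add(-16, s), Add(23, s))
Pow(Function('y')(Add(8, 14)), 2) = Pow(Add(-368, Pow(Add(8, 14), 2), Mul(7, Add(8, 14))), 2) = Pow(Add(-368, Pow(22, 2), Mul(7, 22)), 2) = Pow(Add(-368, 484, 154), 2) = Pow(270, 2) = 72900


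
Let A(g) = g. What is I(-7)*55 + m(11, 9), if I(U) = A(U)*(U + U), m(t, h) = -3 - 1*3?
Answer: 5384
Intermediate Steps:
m(t, h) = -6 (m(t, h) = -3 - 3 = -6)
I(U) = 2*U² (I(U) = U*(U + U) = U*(2*U) = 2*U²)
I(-7)*55 + m(11, 9) = (2*(-7)²)*55 - 6 = (2*49)*55 - 6 = 98*55 - 6 = 5390 - 6 = 5384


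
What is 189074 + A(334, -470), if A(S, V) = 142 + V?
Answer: 188746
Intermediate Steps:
189074 + A(334, -470) = 189074 + (142 - 470) = 189074 - 328 = 188746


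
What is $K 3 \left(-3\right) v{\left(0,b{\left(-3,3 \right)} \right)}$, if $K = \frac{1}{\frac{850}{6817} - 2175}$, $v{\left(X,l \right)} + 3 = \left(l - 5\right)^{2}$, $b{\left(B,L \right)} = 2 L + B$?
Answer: $\frac{3609}{872125} \approx 0.0041382$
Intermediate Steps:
$b{\left(B,L \right)} = B + 2 L$
$v{\left(X,l \right)} = -3 + \left(-5 + l\right)^{2}$ ($v{\left(X,l \right)} = -3 + \left(l - 5\right)^{2} = -3 + \left(-5 + l\right)^{2}$)
$K = - \frac{401}{872125}$ ($K = \frac{1}{850 \cdot \frac{1}{6817} - 2175} = \frac{1}{\frac{50}{401} - 2175} = \frac{1}{- \frac{872125}{401}} = - \frac{401}{872125} \approx -0.0004598$)
$K 3 \left(-3\right) v{\left(0,b{\left(-3,3 \right)} \right)} = - \frac{401 \cdot 3 \left(-3\right) \left(-3 + \left(-5 + \left(-3 + 2 \cdot 3\right)\right)^{2}\right)}{872125} = - \frac{401 \left(- 9 \left(-3 + \left(-5 + \left(-3 + 6\right)\right)^{2}\right)\right)}{872125} = - \frac{401 \left(- 9 \left(-3 + \left(-5 + 3\right)^{2}\right)\right)}{872125} = - \frac{401 \left(- 9 \left(-3 + \left(-2\right)^{2}\right)\right)}{872125} = - \frac{401 \left(- 9 \left(-3 + 4\right)\right)}{872125} = - \frac{401 \left(\left(-9\right) 1\right)}{872125} = \left(- \frac{401}{872125}\right) \left(-9\right) = \frac{3609}{872125}$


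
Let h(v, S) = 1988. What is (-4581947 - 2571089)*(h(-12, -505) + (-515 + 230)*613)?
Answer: 1235450918812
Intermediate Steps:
(-4581947 - 2571089)*(h(-12, -505) + (-515 + 230)*613) = (-4581947 - 2571089)*(1988 + (-515 + 230)*613) = -7153036*(1988 - 285*613) = -7153036*(1988 - 174705) = -7153036*(-172717) = 1235450918812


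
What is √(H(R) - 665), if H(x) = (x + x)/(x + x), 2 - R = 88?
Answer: 2*I*√166 ≈ 25.768*I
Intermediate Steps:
R = -86 (R = 2 - 1*88 = 2 - 88 = -86)
H(x) = 1 (H(x) = (2*x)/((2*x)) = (2*x)*(1/(2*x)) = 1)
√(H(R) - 665) = √(1 - 665) = √(-664) = 2*I*√166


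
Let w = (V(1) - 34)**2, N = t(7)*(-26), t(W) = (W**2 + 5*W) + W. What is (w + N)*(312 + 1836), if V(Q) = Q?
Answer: -2742996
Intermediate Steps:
t(W) = W**2 + 6*W
N = -2366 (N = (7*(6 + 7))*(-26) = (7*13)*(-26) = 91*(-26) = -2366)
w = 1089 (w = (1 - 34)**2 = (-33)**2 = 1089)
(w + N)*(312 + 1836) = (1089 - 2366)*(312 + 1836) = -1277*2148 = -2742996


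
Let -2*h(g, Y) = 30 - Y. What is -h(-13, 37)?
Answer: -7/2 ≈ -3.5000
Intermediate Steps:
h(g, Y) = -15 + Y/2 (h(g, Y) = -(30 - Y)/2 = -15 + Y/2)
-h(-13, 37) = -(-15 + (1/2)*37) = -(-15 + 37/2) = -7/2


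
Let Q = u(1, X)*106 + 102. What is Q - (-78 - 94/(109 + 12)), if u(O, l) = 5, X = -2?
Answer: 86004/121 ≈ 710.78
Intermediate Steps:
Q = 632 (Q = 5*106 + 102 = 530 + 102 = 632)
Q - (-78 - 94/(109 + 12)) = 632 - (-78 - 94/(109 + 12)) = 632 - (-78 - 94/121) = 632 - 1*(-9532/121) = 632 + 9532/121 = 86004/121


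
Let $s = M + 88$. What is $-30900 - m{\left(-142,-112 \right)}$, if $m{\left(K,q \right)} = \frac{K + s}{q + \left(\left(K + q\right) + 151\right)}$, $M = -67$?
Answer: $- \frac{6643621}{215} \approx -30901.0$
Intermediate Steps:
$s = 21$ ($s = -67 + 88 = 21$)
$m{\left(K,q \right)} = \frac{21 + K}{151 + K + 2 q}$ ($m{\left(K,q \right)} = \frac{K + 21}{q + \left(\left(K + q\right) + 151\right)} = \frac{21 + K}{q + \left(151 + K + q\right)} = \frac{21 + K}{151 + K + 2 q}$)
$-30900 - m{\left(-142,-112 \right)} = -30900 - \frac{21 - 142}{151 - 142 + 2 \left(-112\right)} = -30900 - \frac{1}{151 - 142 - 224} \left(-121\right) = -30900 - \frac{1}{-215} \left(-121\right) = -30900 - \left(- \frac{1}{215}\right) \left(-121\right) = -30900 - \frac{121}{215} = - \frac{6643621}{215}$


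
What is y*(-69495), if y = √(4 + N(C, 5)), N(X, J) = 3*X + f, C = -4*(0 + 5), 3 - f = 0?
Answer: -69495*I*√53 ≈ -5.0593e+5*I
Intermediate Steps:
f = 3 (f = 3 - 1*0 = 3 + 0 = 3)
C = -20 (C = -4*5 = -20)
N(X, J) = 3 + 3*X (N(X, J) = 3*X + 3 = 3 + 3*X)
y = I*√53 (y = √(4 + (3 + 3*(-20))) = √(4 + (3 - 60)) = √(4 - 57) = √(-53) = I*√53 ≈ 7.2801*I)
y*(-69495) = (I*√53)*(-69495) = -69495*I*√53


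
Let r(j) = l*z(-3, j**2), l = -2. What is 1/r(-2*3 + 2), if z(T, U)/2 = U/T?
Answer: 3/64 ≈ 0.046875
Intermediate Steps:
z(T, U) = 2*U/T (z(T, U) = 2*(U/T) = 2*U/T)
r(j) = 4*j**2/3 (r(j) = -4*j**2/(-3) = -4*j**2*(-1)/3 = -(-4)*j**2/3 = 4*j**2/3)
1/r(-2*3 + 2) = 1/(4*(-2*3 + 2)**2/3) = 1/(4*(-6 + 2)**2/3) = 1/((4/3)*(-4)**2) = 1/((4/3)*16) = 1/(64/3) = 3/64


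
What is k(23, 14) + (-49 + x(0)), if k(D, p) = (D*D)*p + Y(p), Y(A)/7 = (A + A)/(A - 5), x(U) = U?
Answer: 66409/9 ≈ 7378.8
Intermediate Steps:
Y(A) = 14*A/(-5 + A) (Y(A) = 7*((A + A)/(A - 5)) = 7*((2*A)/(-5 + A)) = 7*(2*A/(-5 + A)) = 14*A/(-5 + A))
k(D, p) = p*D² + 14*p/(-5 + p) (k(D, p) = (D*D)*p + 14*p/(-5 + p) = D²*p + 14*p/(-5 + p) = p*D² + 14*p/(-5 + p))
k(23, 14) + (-49 + x(0)) = 14*(14 + 23²*(-5 + 14))/(-5 + 14) + (-49 + 0) = 14*(14 + 529*9)/9 - 49 = 14*(⅑)*(14 + 4761) - 49 = 14*(⅑)*4775 - 49 = 66850/9 - 49 = 66409/9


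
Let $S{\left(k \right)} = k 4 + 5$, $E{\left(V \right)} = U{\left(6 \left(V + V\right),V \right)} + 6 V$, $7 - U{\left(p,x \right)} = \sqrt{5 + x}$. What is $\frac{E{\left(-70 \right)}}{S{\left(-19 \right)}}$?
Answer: $\frac{413}{71} + \frac{i \sqrt{65}}{71} \approx 5.8169 + 0.11355 i$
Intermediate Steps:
$U{\left(p,x \right)} = 7 - \sqrt{5 + x}$
$E{\left(V \right)} = 7 - \sqrt{5 + V} + 6 V$ ($E{\left(V \right)} = \left(7 - \sqrt{5 + V}\right) + 6 V = 7 - \sqrt{5 + V} + 6 V$)
$S{\left(k \right)} = 5 + 4 k$ ($S{\left(k \right)} = 4 k + 5 = 5 + 4 k$)
$\frac{E{\left(-70 \right)}}{S{\left(-19 \right)}} = \frac{7 - \sqrt{5 - 70} + 6 \left(-70\right)}{5 + 4 \left(-19\right)} = \frac{7 - \sqrt{-65} - 420}{5 - 76} = \frac{7 - i \sqrt{65} - 420}{-71} = \left(7 - i \sqrt{65} - 420\right) \left(- \frac{1}{71}\right) = \left(-413 - i \sqrt{65}\right) \left(- \frac{1}{71}\right) = \frac{413}{71} + \frac{i \sqrt{65}}{71}$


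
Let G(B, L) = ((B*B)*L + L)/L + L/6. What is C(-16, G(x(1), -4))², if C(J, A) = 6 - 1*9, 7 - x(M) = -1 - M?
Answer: 9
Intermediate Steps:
x(M) = 8 + M (x(M) = 7 - (-1 - M) = 7 + (1 + M) = 8 + M)
G(B, L) = L/6 + (L + L*B²)/L (G(B, L) = (B²*L + L)/L + L*(⅙) = (L*B² + L)/L + L/6 = (L + L*B²)/L + L/6 = L/6 + (L + L*B²)/L)
C(J, A) = -3 (C(J, A) = 6 - 9 = -3)
C(-16, G(x(1), -4))² = (-3)² = 9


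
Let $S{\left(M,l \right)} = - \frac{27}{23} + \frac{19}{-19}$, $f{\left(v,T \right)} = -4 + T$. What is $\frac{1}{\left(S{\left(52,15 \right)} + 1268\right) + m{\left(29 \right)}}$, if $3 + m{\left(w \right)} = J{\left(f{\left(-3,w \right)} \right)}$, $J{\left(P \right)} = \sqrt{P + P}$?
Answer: $\frac{133607}{168717115} - \frac{529 \sqrt{2}}{168717115} \approx 0.00078746$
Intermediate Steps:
$S{\left(M,l \right)} = - \frac{50}{23}$ ($S{\left(M,l \right)} = \left(-27\right) \frac{1}{23} + 19 \left(- \frac{1}{19}\right) = - \frac{27}{23} - 1 = - \frac{50}{23}$)
$J{\left(P \right)} = \sqrt{2} \sqrt{P}$ ($J{\left(P \right)} = \sqrt{2 P} = \sqrt{2} \sqrt{P}$)
$m{\left(w \right)} = -3 + \sqrt{2} \sqrt{-4 + w}$
$\frac{1}{\left(S{\left(52,15 \right)} + 1268\right) + m{\left(29 \right)}} = \frac{1}{\left(- \frac{50}{23} + 1268\right) - \left(3 - \sqrt{-8 + 2 \cdot 29}\right)} = \frac{1}{\frac{29114}{23} - \left(3 - \sqrt{-8 + 58}\right)} = \frac{1}{\frac{29114}{23} - \left(3 - \sqrt{50}\right)} = \frac{1}{\frac{29114}{23} - \left(3 - 5 \sqrt{2}\right)} = \frac{1}{\frac{29045}{23} + 5 \sqrt{2}}$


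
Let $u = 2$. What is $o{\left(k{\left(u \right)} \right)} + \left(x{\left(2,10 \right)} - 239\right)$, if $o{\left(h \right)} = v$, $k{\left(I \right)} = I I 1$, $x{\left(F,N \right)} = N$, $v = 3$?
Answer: $-226$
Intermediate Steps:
$k{\left(I \right)} = I^{2}$ ($k{\left(I \right)} = I^{2} \cdot 1 = I^{2}$)
$o{\left(h \right)} = 3$
$o{\left(k{\left(u \right)} \right)} + \left(x{\left(2,10 \right)} - 239\right) = 3 + \left(10 - 239\right) = 3 - 229 = -226$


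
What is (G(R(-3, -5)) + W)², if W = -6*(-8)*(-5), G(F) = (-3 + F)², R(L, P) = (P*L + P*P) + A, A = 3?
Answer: 1849600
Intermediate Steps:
R(L, P) = 3 + P² + L*P (R(L, P) = (P*L + P*P) + 3 = (L*P + P²) + 3 = (P² + L*P) + 3 = 3 + P² + L*P)
W = -240 (W = 48*(-5) = -240)
(G(R(-3, -5)) + W)² = ((-3 + (3 + (-5)² - 3*(-5)))² - 240)² = ((-3 + (3 + 25 + 15))² - 240)² = ((-3 + 43)² - 240)² = (40² - 240)² = (1600 - 240)² = 1360² = 1849600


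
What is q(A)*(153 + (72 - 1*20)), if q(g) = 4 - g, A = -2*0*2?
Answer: 820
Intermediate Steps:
A = 0 (A = 0*2 = 0)
q(A)*(153 + (72 - 1*20)) = (4 - 1*0)*(153 + (72 - 1*20)) = (4 + 0)*(153 + (72 - 20)) = 4*(153 + 52) = 4*205 = 820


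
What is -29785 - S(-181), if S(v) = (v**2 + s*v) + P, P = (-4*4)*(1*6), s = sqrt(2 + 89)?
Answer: -62450 + 181*sqrt(91) ≈ -60723.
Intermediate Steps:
s = sqrt(91) ≈ 9.5394
P = -96 (P = -16*6 = -96)
S(v) = -96 + v**2 + v*sqrt(91) (S(v) = (v**2 + sqrt(91)*v) - 96 = (v**2 + v*sqrt(91)) - 96 = -96 + v**2 + v*sqrt(91))
-29785 - S(-181) = -29785 - (-96 + (-181)**2 - 181*sqrt(91)) = -29785 - (-96 + 32761 - 181*sqrt(91)) = -29785 - (32665 - 181*sqrt(91)) = -29785 + (-32665 + 181*sqrt(91)) = -62450 + 181*sqrt(91)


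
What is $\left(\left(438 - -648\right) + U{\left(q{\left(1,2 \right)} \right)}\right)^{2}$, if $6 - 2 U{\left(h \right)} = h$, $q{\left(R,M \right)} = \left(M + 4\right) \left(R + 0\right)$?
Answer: $1179396$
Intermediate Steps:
$q{\left(R,M \right)} = R \left(4 + M\right)$ ($q{\left(R,M \right)} = \left(4 + M\right) R = R \left(4 + M\right)$)
$U{\left(h \right)} = 3 - \frac{h}{2}$
$\left(\left(438 - -648\right) + U{\left(q{\left(1,2 \right)} \right)}\right)^{2} = \left(\left(438 - -648\right) + \left(3 - \frac{1 \left(4 + 2\right)}{2}\right)\right)^{2} = \left(\left(438 + 648\right) + \left(3 - \frac{1 \cdot 6}{2}\right)\right)^{2} = \left(1086 + \left(3 - 3\right)\right)^{2} = \left(1086 + 0\right)^{2} = 1086^{2} = 1179396$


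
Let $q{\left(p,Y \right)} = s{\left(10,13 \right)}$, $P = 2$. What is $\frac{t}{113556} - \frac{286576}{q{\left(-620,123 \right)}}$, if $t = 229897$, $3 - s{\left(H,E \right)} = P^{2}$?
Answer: $\frac{32542654153}{113556} \approx 2.8658 \cdot 10^{5}$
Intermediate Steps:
$s{\left(H,E \right)} = -1$ ($s{\left(H,E \right)} = 3 - 2^{2} = 3 - 4 = -1$)
$q{\left(p,Y \right)} = -1$
$\frac{t}{113556} - \frac{286576}{q{\left(-620,123 \right)}} = \frac{229897}{113556} - \frac{286576}{-1} = 229897 \cdot \frac{1}{113556} - -286576 = \frac{229897}{113556} + 286576 = \frac{32542654153}{113556}$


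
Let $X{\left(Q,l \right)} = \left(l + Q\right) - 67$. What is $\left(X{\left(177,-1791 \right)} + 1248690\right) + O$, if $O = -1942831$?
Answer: $-695822$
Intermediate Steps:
$X{\left(Q,l \right)} = -67 + Q + l$ ($X{\left(Q,l \right)} = \left(Q + l\right) - 67 = -67 + Q + l$)
$\left(X{\left(177,-1791 \right)} + 1248690\right) + O = \left(\left(-67 + 177 - 1791\right) + 1248690\right) - 1942831 = \left(-1681 + 1248690\right) - 1942831 = 1247009 - 1942831 = -695822$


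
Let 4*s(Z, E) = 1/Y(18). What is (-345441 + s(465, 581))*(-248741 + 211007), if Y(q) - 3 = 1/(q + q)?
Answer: 1420800566040/109 ≈ 1.3035e+10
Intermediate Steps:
Y(q) = 3 + 1/(2*q) (Y(q) = 3 + 1/(q + q) = 3 + 1/(2*q))
s(Z, E) = 9/109 (s(Z, E) = 1/(4*(3 + (1/2)/18)) = 1/(4*(3 + (1/2)*(1/18))) = 1/(4*(3 + 1/36)) = 1/(4*(109/36)) = (1/4)*(36/109) = 9/109)
(-345441 + s(465, 581))*(-248741 + 211007) = (-345441 + 9/109)*(-248741 + 211007) = -37653060/109*(-37734) = 1420800566040/109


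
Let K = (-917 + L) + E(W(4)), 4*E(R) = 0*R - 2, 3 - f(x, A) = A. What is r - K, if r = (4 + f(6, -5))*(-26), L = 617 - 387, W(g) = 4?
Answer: 751/2 ≈ 375.50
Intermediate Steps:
f(x, A) = 3 - A
E(R) = -½ (E(R) = (0*R - 2)/4 = (0 - 2)/4 = (¼)*(-2) = -½)
L = 230
K = -1375/2 (K = (-917 + 230) - ½ = -687 - ½ = -1375/2 ≈ -687.50)
r = -312 (r = (4 + (3 - 1*(-5)))*(-26) = (4 + (3 + 5))*(-26) = (4 + 8)*(-26) = 12*(-26) = -312)
r - K = -312 - 1*(-1375/2) = -312 + 1375/2 = 751/2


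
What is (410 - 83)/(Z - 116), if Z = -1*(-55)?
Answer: -327/61 ≈ -5.3607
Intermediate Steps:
Z = 55
(410 - 83)/(Z - 116) = (410 - 83)/(55 - 116) = 327/(-61) = 327*(-1/61) = -327/61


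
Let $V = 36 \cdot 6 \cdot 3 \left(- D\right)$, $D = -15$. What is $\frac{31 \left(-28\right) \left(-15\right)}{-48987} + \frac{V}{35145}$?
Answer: $\frac{137524}{12752949} \approx 0.010784$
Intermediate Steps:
$V = 9720$ ($V = 36 \cdot 6 \cdot 3 \left(\left(-1\right) \left(-15\right)\right) = 36 \cdot 18 \cdot 15 = 648 \cdot 15 = 9720$)
$\frac{31 \left(-28\right) \left(-15\right)}{-48987} + \frac{V}{35145} = \frac{31 \left(-28\right) \left(-15\right)}{-48987} + \frac{9720}{35145} = \left(-868\right) \left(-15\right) \left(- \frac{1}{48987}\right) + 9720 \cdot \frac{1}{35145} = 13020 \left(- \frac{1}{48987}\right) + \frac{216}{781} = - \frac{4340}{16329} + \frac{216}{781} = \frac{137524}{12752949}$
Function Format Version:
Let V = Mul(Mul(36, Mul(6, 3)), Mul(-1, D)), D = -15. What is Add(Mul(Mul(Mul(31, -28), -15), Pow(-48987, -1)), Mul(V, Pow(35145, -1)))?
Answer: Rational(137524, 12752949) ≈ 0.010784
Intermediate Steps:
V = 9720 (V = Mul(Mul(36, Mul(6, 3)), Mul(-1, -15)) = Mul(Mul(36, 18), 15) = Mul(648, 15) = 9720)
Add(Mul(Mul(Mul(31, -28), -15), Pow(-48987, -1)), Mul(V, Pow(35145, -1))) = Add(Mul(Mul(Mul(31, -28), -15), Pow(-48987, -1)), Mul(9720, Pow(35145, -1))) = Add(Mul(Mul(-868, -15), Rational(-1, 48987)), Mul(9720, Rational(1, 35145))) = Add(Mul(13020, Rational(-1, 48987)), Rational(216, 781)) = Add(Rational(-4340, 16329), Rational(216, 781)) = Rational(137524, 12752949)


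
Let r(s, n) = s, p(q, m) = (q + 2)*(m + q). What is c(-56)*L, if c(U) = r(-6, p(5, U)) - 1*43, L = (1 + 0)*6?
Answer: -294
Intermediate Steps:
L = 6 (L = 1*6 = 6)
p(q, m) = (2 + q)*(m + q)
c(U) = -49 (c(U) = -6 - 1*43 = -6 - 43 = -49)
c(-56)*L = -49*6 = -294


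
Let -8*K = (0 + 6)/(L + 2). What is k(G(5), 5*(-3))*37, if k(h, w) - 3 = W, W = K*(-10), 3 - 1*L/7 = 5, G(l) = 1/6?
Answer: 703/8 ≈ 87.875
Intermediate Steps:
G(l) = 1/6
L = -14 (L = 21 - 7*5 = 21 - 35 = -14)
K = 1/16 (K = -(0 + 6)/(8*(-14 + 2)) = -6/(8*(-12)) = -(-1)*6/96 = -1/8*(-1/2) = 1/16 ≈ 0.062500)
W = -5/8 (W = (1/16)*(-10) = -5/8 ≈ -0.62500)
k(h, w) = 19/8 (k(h, w) = 3 - 5/8 = 19/8)
k(G(5), 5*(-3))*37 = (19/8)*37 = 703/8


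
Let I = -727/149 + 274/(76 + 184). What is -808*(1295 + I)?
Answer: -10104061412/9685 ≈ -1.0433e+6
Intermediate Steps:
I = -74097/19370 (I = -727*1/149 + 274/260 = -727/149 + 274*(1/260) = -727/149 + 137/130 = -74097/19370 ≈ -3.8253)
-808*(1295 + I) = -808*(1295 - 74097/19370) = -808*25010053/19370 = -10104061412/9685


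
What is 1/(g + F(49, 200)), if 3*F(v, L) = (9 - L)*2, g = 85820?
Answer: 3/257078 ≈ 1.1670e-5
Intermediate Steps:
F(v, L) = 6 - 2*L/3 (F(v, L) = ((9 - L)*2)/3 = (18 - 2*L)/3 = 6 - 2*L/3)
1/(g + F(49, 200)) = 1/(85820 + (6 - ⅔*200)) = 1/(85820 + (6 - 400/3)) = 1/(85820 - 382/3) = 1/(257078/3) = 3/257078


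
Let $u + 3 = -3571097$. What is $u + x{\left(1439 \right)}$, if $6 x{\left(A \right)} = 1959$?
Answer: $- \frac{7141547}{2} \approx -3.5708 \cdot 10^{6}$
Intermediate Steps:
$u = -3571100$ ($u = -3 - 3571097 = -3571100$)
$x{\left(A \right)} = \frac{653}{2}$ ($x{\left(A \right)} = \frac{1}{6} \cdot 1959 = \frac{653}{2}$)
$u + x{\left(1439 \right)} = -3571100 + \frac{653}{2} = - \frac{7141547}{2}$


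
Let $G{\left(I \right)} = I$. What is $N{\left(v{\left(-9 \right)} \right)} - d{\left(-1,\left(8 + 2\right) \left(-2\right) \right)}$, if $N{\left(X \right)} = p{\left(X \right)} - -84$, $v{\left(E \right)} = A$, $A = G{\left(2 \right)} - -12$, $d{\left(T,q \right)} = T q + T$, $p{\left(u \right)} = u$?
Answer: $79$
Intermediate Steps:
$d{\left(T,q \right)} = T + T q$
$A = 14$ ($A = 2 - -12 = 2 + 12 = 14$)
$v{\left(E \right)} = 14$
$N{\left(X \right)} = 84 + X$ ($N{\left(X \right)} = X - -84 = X + 84 = 84 + X$)
$N{\left(v{\left(-9 \right)} \right)} - d{\left(-1,\left(8 + 2\right) \left(-2\right) \right)} = \left(84 + 14\right) - - (1 + \left(8 + 2\right) \left(-2\right)) = 98 - - (1 + 10 \left(-2\right)) = 98 - - (1 - 20) = 98 - \left(-1\right) \left(-19\right) = 98 - 19 = 79$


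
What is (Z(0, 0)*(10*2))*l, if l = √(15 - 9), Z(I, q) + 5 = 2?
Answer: -60*√6 ≈ -146.97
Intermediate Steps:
Z(I, q) = -3 (Z(I, q) = -5 + 2 = -3)
l = √6 ≈ 2.4495
(Z(0, 0)*(10*2))*l = (-30*2)*√6 = (-3*20)*√6 = -60*√6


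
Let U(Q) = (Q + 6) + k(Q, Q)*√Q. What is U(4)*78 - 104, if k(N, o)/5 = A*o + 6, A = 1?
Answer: 8476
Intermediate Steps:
k(N, o) = 30 + 5*o (k(N, o) = 5*(1*o + 6) = 5*(o + 6) = 5*(6 + o) = 30 + 5*o)
U(Q) = 6 + Q + √Q*(30 + 5*Q) (U(Q) = (Q + 6) + (30 + 5*Q)*√Q = (6 + Q) + √Q*(30 + 5*Q) = 6 + Q + √Q*(30 + 5*Q))
U(4)*78 - 104 = (6 + 4 + 5*√4*(6 + 4))*78 - 104 = (6 + 4 + 5*2*10)*78 - 104 = (6 + 4 + 100)*78 - 104 = 110*78 - 104 = 8580 - 104 = 8476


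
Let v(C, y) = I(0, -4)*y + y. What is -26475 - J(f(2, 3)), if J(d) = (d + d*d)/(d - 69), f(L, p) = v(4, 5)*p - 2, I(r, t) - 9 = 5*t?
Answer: -5828023/221 ≈ -26371.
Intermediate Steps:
I(r, t) = 9 + 5*t
v(C, y) = -10*y (v(C, y) = (9 + 5*(-4))*y + y = (9 - 20)*y + y = -11*y + y = -10*y)
f(L, p) = -2 - 50*p (f(L, p) = (-10*5)*p - 2 = -50*p - 2 = -2 - 50*p)
J(d) = (d + d²)/(-69 + d)
-26475 - J(f(2, 3)) = -26475 - (-2 - 50*3)*(1 + (-2 - 50*3))/(-69 + (-2 - 50*3)) = -26475 - (-2 - 150)*(1 + (-2 - 150))/(-69 + (-2 - 150)) = -26475 - (-152)*(1 - 152)/(-69 - 152) = -26475 - (-152)*(-151)/(-221) = -26475 - (-152)*(-1)*(-151)/221 = -26475 - 1*(-22952/221) = -26475 + 22952/221 = -5828023/221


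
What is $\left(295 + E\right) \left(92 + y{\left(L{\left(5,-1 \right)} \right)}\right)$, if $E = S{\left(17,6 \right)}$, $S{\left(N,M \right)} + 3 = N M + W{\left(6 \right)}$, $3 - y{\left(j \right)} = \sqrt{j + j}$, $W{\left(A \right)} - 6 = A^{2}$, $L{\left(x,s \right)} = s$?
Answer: $41420 - 436 i \sqrt{2} \approx 41420.0 - 616.6 i$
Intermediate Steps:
$W{\left(A \right)} = 6 + A^{2}$
$y{\left(j \right)} = 3 - \sqrt{2} \sqrt{j}$ ($y{\left(j \right)} = 3 - \sqrt{j + j} = 3 - \sqrt{2 j} = 3 - \sqrt{2} \sqrt{j}$)
$S{\left(N,M \right)} = 39 + M N$ ($S{\left(N,M \right)} = -3 + \left(N M + \left(6 + 6^{2}\right)\right) = -3 + \left(M N + \left(6 + 36\right)\right) = -3 + \left(M N + 42\right) = -3 + \left(42 + M N\right) = 39 + M N$)
$E = 141$ ($E = 39 + 6 \cdot 17 = 39 + 102 = 141$)
$\left(295 + E\right) \left(92 + y{\left(L{\left(5,-1 \right)} \right)}\right) = \left(295 + 141\right) \left(92 + \left(3 - \sqrt{2} \sqrt{-1}\right)\right) = 436 \left(92 + \left(3 - \sqrt{2} i\right)\right) = 436 \left(92 + \left(3 - i \sqrt{2}\right)\right) = 436 \left(95 - i \sqrt{2}\right) = 41420 - 436 i \sqrt{2}$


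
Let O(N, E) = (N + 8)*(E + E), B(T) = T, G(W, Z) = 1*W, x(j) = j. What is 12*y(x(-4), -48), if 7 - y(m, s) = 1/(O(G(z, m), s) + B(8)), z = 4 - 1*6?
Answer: 11931/142 ≈ 84.021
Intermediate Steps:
z = -2 (z = 4 - 6 = -2)
G(W, Z) = W
O(N, E) = 2*E*(8 + N) (O(N, E) = (8 + N)*(2*E) = 2*E*(8 + N))
y(m, s) = 7 - 1/(8 + 12*s) (y(m, s) = 7 - 1/(2*s*(8 - 2) + 8) = 7 - 1/(2*s*6 + 8) = 7 - 1/(12*s + 8) = 7 - 1/(8 + 12*s))
12*y(x(-4), -48) = 12*((55 + 84*(-48))/(4*(2 + 3*(-48)))) = 12*((55 - 4032)/(4*(2 - 144))) = 12*((1/4)*(-3977)/(-142)) = 12*((1/4)*(-1/142)*(-3977)) = 12*(3977/568) = 11931/142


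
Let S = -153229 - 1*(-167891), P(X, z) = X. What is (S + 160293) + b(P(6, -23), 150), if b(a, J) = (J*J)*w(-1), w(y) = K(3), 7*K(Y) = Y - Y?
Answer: 174955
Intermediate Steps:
K(Y) = 0 (K(Y) = (Y - Y)/7 = (⅐)*0 = 0)
w(y) = 0
S = 14662 (S = -153229 + 167891 = 14662)
b(a, J) = 0 (b(a, J) = (J*J)*0 = J²*0 = 0)
(S + 160293) + b(P(6, -23), 150) = (14662 + 160293) + 0 = 174955 + 0 = 174955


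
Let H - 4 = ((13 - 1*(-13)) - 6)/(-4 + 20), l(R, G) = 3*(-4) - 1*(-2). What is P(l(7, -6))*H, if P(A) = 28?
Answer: 147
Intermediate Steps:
l(R, G) = -10 (l(R, G) = -12 + 2 = -10)
H = 21/4 (H = 4 + ((13 - 1*(-13)) - 6)/(-4 + 20) = 4 + ((13 + 13) - 6)/16 = 4 + (26 - 6)*(1/16) = 4 + 20*(1/16) = 4 + 5/4 = 21/4 ≈ 5.2500)
P(l(7, -6))*H = 28*(21/4) = 147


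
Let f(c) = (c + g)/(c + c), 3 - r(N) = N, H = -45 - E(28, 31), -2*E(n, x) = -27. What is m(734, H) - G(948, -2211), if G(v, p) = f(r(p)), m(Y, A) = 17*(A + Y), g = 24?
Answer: 4237225/369 ≈ 11483.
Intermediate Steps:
E(n, x) = 27/2 (E(n, x) = -½*(-27) = 27/2)
H = -117/2 (H = -45 - 1*27/2 = -45 - 27/2 = -117/2 ≈ -58.500)
m(Y, A) = 17*A + 17*Y
r(N) = 3 - N
f(c) = (24 + c)/(2*c) (f(c) = (c + 24)/(c + c) = (24 + c)/((2*c)) = (24 + c)*(1/(2*c)) = (24 + c)/(2*c))
G(v, p) = (27 - p)/(2*(3 - p)) (G(v, p) = (24 + (3 - p))/(2*(3 - p)) = (27 - p)/(2*(3 - p)))
m(734, H) - G(948, -2211) = (17*(-117/2) + 17*734) - (-27 - 2211)/(2*(-3 - 2211)) = (-1989/2 + 12478) - (-2238)/(2*(-2214)) = 22967/2 - (-1)*(-2238)/(2*2214) = 22967/2 - 1*373/738 = 22967/2 - 373/738 = 4237225/369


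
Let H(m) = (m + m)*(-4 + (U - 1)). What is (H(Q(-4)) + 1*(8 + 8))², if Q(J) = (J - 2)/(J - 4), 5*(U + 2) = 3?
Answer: 1024/25 ≈ 40.960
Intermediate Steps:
U = -7/5 (U = -2 + (⅕)*3 = -2 + ⅗ = -7/5 ≈ -1.4000)
Q(J) = (-2 + J)/(-4 + J)
H(m) = -64*m/5 (H(m) = (m + m)*(-4 + (-7/5 - 1)) = (2*m)*(-4 - 12/5) = (2*m)*(-32/5) = -64*m/5)
(H(Q(-4)) + 1*(8 + 8))² = (-64*(-2 - 4)/(5*(-4 - 4)) + 1*(8 + 8))² = (-64*(-6)/(5*(-8)) + 1*16)² = (-(-8)*(-6)/5 + 16)² = (-64/5*¾ + 16)² = (-48/5 + 16)² = (32/5)² = 1024/25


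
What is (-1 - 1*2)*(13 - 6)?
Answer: -21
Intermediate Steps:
(-1 - 1*2)*(13 - 6) = (-1 - 2)*7 = -3*7 = -21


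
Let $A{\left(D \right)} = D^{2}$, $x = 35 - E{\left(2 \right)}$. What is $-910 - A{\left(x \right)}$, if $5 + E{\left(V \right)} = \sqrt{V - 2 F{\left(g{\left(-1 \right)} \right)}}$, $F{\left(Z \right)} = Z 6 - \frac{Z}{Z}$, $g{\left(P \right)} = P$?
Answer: $-2206$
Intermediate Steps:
$F{\left(Z \right)} = -1 + 6 Z$ ($F{\left(Z \right)} = 6 Z - 1 = -1 + 6 Z$)
$E{\left(V \right)} = -5 + \sqrt{14 + V}$ ($E{\left(V \right)} = -5 + \sqrt{V - 2 \left(-1 + 6 \left(-1\right)\right)} = -5 + \sqrt{V - 2 \left(-1 - 6\right)} = -5 + \sqrt{V - -14} = -5 + \sqrt{V + 14} = -5 + \sqrt{14 + V}$)
$x = 36$ ($x = 35 - \left(-5 + \sqrt{14 + 2}\right) = 35 - \left(-5 + \sqrt{16}\right) = 35 - \left(-5 + 4\right) = 35 - -1 = 35 + 1 = 36$)
$-910 - A{\left(x \right)} = -910 - 36^{2} = -910 - 1296 = -2206$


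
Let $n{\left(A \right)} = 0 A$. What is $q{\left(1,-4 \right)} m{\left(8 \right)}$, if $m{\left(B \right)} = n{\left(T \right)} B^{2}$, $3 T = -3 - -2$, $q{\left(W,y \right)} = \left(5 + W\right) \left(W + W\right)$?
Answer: $0$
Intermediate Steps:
$q{\left(W,y \right)} = 2 W \left(5 + W\right)$ ($q{\left(W,y \right)} = \left(5 + W\right) 2 W = 2 W \left(5 + W\right)$)
$T = - \frac{1}{3}$ ($T = \frac{-3 - -2}{3} = \frac{-3 + 2}{3} = \frac{1}{3} \left(-1\right) = - \frac{1}{3} \approx -0.33333$)
$n{\left(A \right)} = 0$
$m{\left(B \right)} = 0$ ($m{\left(B \right)} = 0 B^{2} = 0$)
$q{\left(1,-4 \right)} m{\left(8 \right)} = 2 \cdot 1 \left(5 + 1\right) 0 = 2 \cdot 1 \cdot 6 \cdot 0 = 12 \cdot 0 = 0$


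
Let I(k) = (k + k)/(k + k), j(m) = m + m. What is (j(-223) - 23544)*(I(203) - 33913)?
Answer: 813548880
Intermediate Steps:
j(m) = 2*m
I(k) = 1 (I(k) = (2*k)/((2*k)) = (2*k)*(1/(2*k)) = 1)
(j(-223) - 23544)*(I(203) - 33913) = (2*(-223) - 23544)*(1 - 33913) = (-446 - 23544)*(-33912) = -23990*(-33912) = 813548880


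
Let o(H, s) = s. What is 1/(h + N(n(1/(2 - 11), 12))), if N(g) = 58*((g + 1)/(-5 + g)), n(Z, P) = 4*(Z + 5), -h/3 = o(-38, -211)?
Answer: 131/93653 ≈ 0.0013988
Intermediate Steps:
h = 633 (h = -3*(-211) = 633)
n(Z, P) = 20 + 4*Z (n(Z, P) = 4*(5 + Z) = 20 + 4*Z)
N(g) = 58*(1 + g)/(-5 + g) (N(g) = 58*((1 + g)/(-5 + g)) = 58*(1 + g)/(-5 + g))
1/(h + N(n(1/(2 - 11), 12))) = 1/(633 + 58*(1 + (20 + 4/(2 - 11)))/(-5 + (20 + 4/(2 - 11)))) = 1/(633 + 58*(1 + (20 + 4/(-9)))/(-5 + (20 + 4/(-9)))) = 1/(633 + 58*(1 + (20 + 4*(-1/9)))/(-5 + (20 + 4*(-1/9)))) = 1/(633 + 58*(1 + (20 - 4/9))/(-5 + (20 - 4/9))) = 1/(633 + 58*(1 + 176/9)/(-5 + 176/9)) = 1/(633 + 58*(185/9)/(131/9)) = 1/(633 + 58*(9/131)*(185/9)) = 1/(633 + 10730/131) = 1/(93653/131) = 131/93653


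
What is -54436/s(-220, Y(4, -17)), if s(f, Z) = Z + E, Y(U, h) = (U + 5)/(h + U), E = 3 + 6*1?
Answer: -176917/27 ≈ -6552.5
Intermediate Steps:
E = 9 (E = 3 + 6 = 9)
Y(U, h) = (5 + U)/(U + h)
s(f, Z) = 9 + Z (s(f, Z) = Z + 9 = 9 + Z)
-54436/s(-220, Y(4, -17)) = -54436/(9 + (5 + 4)/(4 - 17)) = -54436/(9 + 9/(-13)) = -54436/(9 - 1/13*9) = -54436/(9 - 9/13) = -54436/108/13 = -54436*13/108 = -176917/27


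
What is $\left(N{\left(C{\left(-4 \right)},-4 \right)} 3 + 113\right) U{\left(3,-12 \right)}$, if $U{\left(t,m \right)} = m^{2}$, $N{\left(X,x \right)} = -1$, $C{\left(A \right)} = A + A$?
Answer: $15840$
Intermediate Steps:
$C{\left(A \right)} = 2 A$
$\left(N{\left(C{\left(-4 \right)},-4 \right)} 3 + 113\right) U{\left(3,-12 \right)} = \left(\left(-1\right) 3 + 113\right) \left(-12\right)^{2} = \left(-3 + 113\right) 144 = 110 \cdot 144 = 15840$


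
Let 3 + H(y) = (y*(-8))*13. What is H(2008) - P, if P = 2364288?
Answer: -2573123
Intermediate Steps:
H(y) = -3 - 104*y (H(y) = -3 + (y*(-8))*13 = -3 - 8*y*13 = -3 - 104*y)
H(2008) - P = (-3 - 104*2008) - 1*2364288 = (-3 - 208832) - 2364288 = -208835 - 2364288 = -2573123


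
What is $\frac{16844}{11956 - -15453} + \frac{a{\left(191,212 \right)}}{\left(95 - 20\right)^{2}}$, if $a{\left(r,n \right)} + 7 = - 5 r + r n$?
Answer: $\frac{235645054}{30835125} \approx 7.6421$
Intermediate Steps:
$a{\left(r,n \right)} = -7 - 5 r + n r$ ($a{\left(r,n \right)} = -7 + \left(- 5 r + r n\right) = -7 + \left(- 5 r + n r\right) = -7 - 5 r + n r$)
$\frac{16844}{11956 - -15453} + \frac{a{\left(191,212 \right)}}{\left(95 - 20\right)^{2}} = \frac{16844}{11956 - -15453} + \frac{-7 - 955 + 212 \cdot 191}{\left(95 - 20\right)^{2}} = \frac{16844}{11956 + 15453} + \frac{-7 - 955 + 40492}{75^{2}} = \frac{16844}{27409} + \frac{39530}{5625} = 16844 \cdot \frac{1}{27409} + 39530 \cdot \frac{1}{5625} = \frac{16844}{27409} + \frac{7906}{1125} = \frac{235645054}{30835125}$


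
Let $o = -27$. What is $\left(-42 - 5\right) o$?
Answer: $1269$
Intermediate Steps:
$\left(-42 - 5\right) o = \left(-42 - 5\right) \left(-27\right) = \left(-47\right) \left(-27\right) = 1269$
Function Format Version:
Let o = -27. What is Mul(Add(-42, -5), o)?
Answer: 1269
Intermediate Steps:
Mul(Add(-42, -5), o) = Mul(Add(-42, -5), -27) = Mul(-47, -27) = 1269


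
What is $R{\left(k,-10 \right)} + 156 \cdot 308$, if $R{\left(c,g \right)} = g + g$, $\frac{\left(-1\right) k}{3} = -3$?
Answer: $48028$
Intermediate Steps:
$k = 9$ ($k = \left(-3\right) \left(-3\right) = 9$)
$R{\left(c,g \right)} = 2 g$
$R{\left(k,-10 \right)} + 156 \cdot 308 = 2 \left(-10\right) + 156 \cdot 308 = -20 + 48048 = 48028$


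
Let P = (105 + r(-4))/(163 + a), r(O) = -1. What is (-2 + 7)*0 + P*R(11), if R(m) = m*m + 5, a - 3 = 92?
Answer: 2184/43 ≈ 50.791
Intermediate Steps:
a = 95 (a = 3 + 92 = 95)
R(m) = 5 + m² (R(m) = m² + 5 = 5 + m²)
P = 52/129 (P = (105 - 1)/(163 + 95) = 104/258 = 104*(1/258) = 52/129 ≈ 0.40310)
(-2 + 7)*0 + P*R(11) = (-2 + 7)*0 + 52*(5 + 11²)/129 = 5*0 + 52*(5 + 121)/129 = 0 + (52/129)*126 = 0 + 2184/43 = 2184/43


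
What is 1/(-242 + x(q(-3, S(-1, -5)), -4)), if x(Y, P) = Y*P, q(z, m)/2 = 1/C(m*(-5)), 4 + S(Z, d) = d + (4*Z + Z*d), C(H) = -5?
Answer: -5/1202 ≈ -0.0041597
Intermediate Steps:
S(Z, d) = -4 + d + 4*Z + Z*d (S(Z, d) = -4 + (d + (4*Z + Z*d)) = -4 + (d + 4*Z + Z*d) = -4 + d + 4*Z + Z*d)
q(z, m) = -2/5 (q(z, m) = 2/(-5) = 2*(-1/5) = -2/5)
x(Y, P) = P*Y
1/(-242 + x(q(-3, S(-1, -5)), -4)) = 1/(-242 - 4*(-2/5)) = 1/(-242 + 8/5) = 1/(-1202/5) = -5/1202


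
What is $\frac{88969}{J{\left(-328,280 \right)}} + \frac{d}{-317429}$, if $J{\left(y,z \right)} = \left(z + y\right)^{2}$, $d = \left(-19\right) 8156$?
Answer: $\frac{28598377757}{731356416} \approx 39.103$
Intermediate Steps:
$d = -154964$
$J{\left(y,z \right)} = \left(y + z\right)^{2}$
$\frac{88969}{J{\left(-328,280 \right)}} + \frac{d}{-317429} = \frac{88969}{\left(-328 + 280\right)^{2}} - \frac{154964}{-317429} = \frac{88969}{\left(-48\right)^{2}} - - \frac{154964}{317429} = \frac{88969}{2304} + \frac{154964}{317429} = \frac{28598377757}{731356416}$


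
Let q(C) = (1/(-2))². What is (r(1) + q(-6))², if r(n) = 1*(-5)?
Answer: 361/16 ≈ 22.563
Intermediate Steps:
q(C) = ¼ (q(C) = (-½)² = ¼)
r(n) = -5
(r(1) + q(-6))² = (-5 + ¼)² = (-19/4)² = 361/16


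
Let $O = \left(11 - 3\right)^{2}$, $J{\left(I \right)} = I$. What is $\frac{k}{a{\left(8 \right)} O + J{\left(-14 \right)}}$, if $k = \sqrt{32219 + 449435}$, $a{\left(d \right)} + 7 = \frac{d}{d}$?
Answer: $- \frac{\sqrt{481654}}{398} \approx -1.7438$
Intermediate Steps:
$a{\left(d \right)} = -6$ ($a{\left(d \right)} = -7 + \frac{d}{d} = -7 + 1 = -6$)
$k = \sqrt{481654} \approx 694.01$
$O = 64$ ($O = 8^{2} = 64$)
$\frac{k}{a{\left(8 \right)} O + J{\left(-14 \right)}} = \frac{\sqrt{481654}}{\left(-6\right) 64 - 14} = \frac{\sqrt{481654}}{-384 - 14} = \frac{\sqrt{481654}}{-398} = \sqrt{481654} \left(- \frac{1}{398}\right) = - \frac{\sqrt{481654}}{398}$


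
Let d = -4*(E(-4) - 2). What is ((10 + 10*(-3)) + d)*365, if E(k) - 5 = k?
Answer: -5840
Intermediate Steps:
E(k) = 5 + k
d = 4 (d = -4*((5 - 4) - 2) = -4*(1 - 2) = -4*(-1) = 4)
((10 + 10*(-3)) + d)*365 = ((10 + 10*(-3)) + 4)*365 = ((10 - 30) + 4)*365 = (-20 + 4)*365 = -16*365 = -5840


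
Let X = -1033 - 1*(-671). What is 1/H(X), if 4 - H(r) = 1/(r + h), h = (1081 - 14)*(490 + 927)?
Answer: 1511577/6046307 ≈ 0.25000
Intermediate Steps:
X = -362 (X = -1033 + 671 = -362)
h = 1511939 (h = 1067*1417 = 1511939)
H(r) = 4 - 1/(1511939 + r) (H(r) = 4 - 1/(r + 1511939) = 4 - 1/(1511939 + r))
1/H(X) = 1/((6047755 + 4*(-362))/(1511939 - 362)) = 1/((6047755 - 1448)/1511577) = 1/((1/1511577)*6046307) = 1/(6046307/1511577) = 1511577/6046307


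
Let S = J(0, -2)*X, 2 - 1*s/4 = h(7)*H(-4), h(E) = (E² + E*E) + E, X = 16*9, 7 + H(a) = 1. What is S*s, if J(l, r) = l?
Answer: 0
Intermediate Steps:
H(a) = -6 (H(a) = -7 + 1 = -6)
X = 144
h(E) = E + 2*E² (h(E) = (E² + E²) + E = 2*E² + E = E + 2*E²)
s = 2528 (s = 8 - 4*7*(1 + 2*7)*(-6) = 8 - 4*7*(1 + 14)*(-6) = 8 - 4*7*15*(-6) = 8 - 420*(-6) = 8 - 4*(-630) = 8 + 2520 = 2528)
S = 0 (S = 0*144 = 0)
S*s = 0*2528 = 0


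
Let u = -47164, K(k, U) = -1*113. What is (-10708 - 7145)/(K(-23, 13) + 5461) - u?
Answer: 252215219/5348 ≈ 47161.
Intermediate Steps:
K(k, U) = -113
(-10708 - 7145)/(K(-23, 13) + 5461) - u = (-10708 - 7145)/(-113 + 5461) - 1*(-47164) = -17853/5348 + 47164 = 252215219/5348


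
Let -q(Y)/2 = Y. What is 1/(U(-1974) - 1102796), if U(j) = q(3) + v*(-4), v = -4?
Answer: -1/1102786 ≈ -9.0679e-7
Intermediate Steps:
q(Y) = -2*Y
U(j) = 10 (U(j) = -2*3 - 4*(-4) = -6 + 16 = 10)
1/(U(-1974) - 1102796) = 1/(10 - 1102796) = 1/(-1102786) = -1/1102786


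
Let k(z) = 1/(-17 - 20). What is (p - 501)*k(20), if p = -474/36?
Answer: 3085/222 ≈ 13.896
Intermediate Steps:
k(z) = -1/37 (k(z) = 1/(-37) = -1/37)
p = -79/6 (p = -474*1/36 = -79/6 ≈ -13.167)
(p - 501)*k(20) = (-79/6 - 501)*(-1/37) = -3085/6*(-1/37) = 3085/222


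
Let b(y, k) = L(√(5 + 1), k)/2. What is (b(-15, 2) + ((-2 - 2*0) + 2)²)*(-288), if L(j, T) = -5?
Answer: 720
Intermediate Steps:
b(y, k) = -5/2
(b(-15, 2) + ((-2 - 2*0) + 2)²)*(-288) = (-5/2 + ((-2 - 2*0) + 2)²)*(-288) = (-5/2 + ((-2 + 0) + 2)²)*(-288) = (-5/2 + (-2 + 2)²)*(-288) = (-5/2 + 0²)*(-288) = (-5/2 + 0)*(-288) = -5/2*(-288) = 720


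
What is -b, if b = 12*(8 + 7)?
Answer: -180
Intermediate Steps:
b = 180 (b = 12*15 = 180)
-b = -1*180 = -180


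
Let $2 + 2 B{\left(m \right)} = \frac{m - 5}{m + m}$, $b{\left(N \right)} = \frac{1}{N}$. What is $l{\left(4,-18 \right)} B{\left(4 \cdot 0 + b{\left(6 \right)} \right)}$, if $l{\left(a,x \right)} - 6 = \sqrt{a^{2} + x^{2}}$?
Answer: $- \frac{99}{2} - \frac{33 \sqrt{85}}{2} \approx -201.62$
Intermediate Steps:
$l{\left(a,x \right)} = 6 + \sqrt{a^{2} + x^{2}}$
$B{\left(m \right)} = -1 + \frac{-5 + m}{4 m}$ ($B{\left(m \right)} = -1 + \frac{\left(m - 5\right) \frac{1}{m + m}}{2} = -1 + \frac{\left(-5 + m\right) \frac{1}{2 m}}{2} = -1 + \frac{\frac{1}{2} \frac{1}{m} \left(-5 + m\right)}{2} = -1 + \frac{-5 + m}{4 m}$)
$l{\left(4,-18 \right)} B{\left(4 \cdot 0 + b{\left(6 \right)} \right)} = \left(6 + \sqrt{4^{2} + \left(-18\right)^{2}}\right) \frac{-5 - 3 \left(4 \cdot 0 + \frac{1}{6}\right)}{4 \left(4 \cdot 0 + \frac{1}{6}\right)} = \left(6 + \sqrt{16 + 324}\right) \frac{-5 - 3 \left(0 + \frac{1}{6}\right)}{4 \left(0 + \frac{1}{6}\right)} = \left(6 + \sqrt{340}\right) \frac{\frac{1}{\frac{1}{6}} \left(-5 - \frac{1}{2}\right)}{4} = \left(6 + 2 \sqrt{85}\right) \frac{1}{4} \cdot 6 \left(-5 - \frac{1}{2}\right) = \left(6 + 2 \sqrt{85}\right) \frac{1}{4} \cdot 6 \left(- \frac{11}{2}\right) = \left(6 + 2 \sqrt{85}\right) \left(- \frac{33}{4}\right) = - \frac{99}{2} - \frac{33 \sqrt{85}}{2}$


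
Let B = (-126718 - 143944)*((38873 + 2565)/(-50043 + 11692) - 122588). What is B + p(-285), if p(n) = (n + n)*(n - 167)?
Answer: 1272503949724452/38351 ≈ 3.3180e+10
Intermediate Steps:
p(n) = 2*n*(-167 + n) (p(n) = (2*n)*(-167 + n) = 2*n*(-167 + n))
B = 1272494068972812/38351 (B = -270662*(41438/(-38351) - 122588) = -270662*(41438*(-1/38351) - 122588) = -270662*(-41438/38351 - 122588) = -270662*(-4701413826/38351) = 1272494068972812/38351 ≈ 3.3180e+10)
B + p(-285) = 1272494068972812/38351 + 2*(-285)*(-167 - 285) = 1272494068972812/38351 + 2*(-285)*(-452) = 1272494068972812/38351 + 257640 = 1272503949724452/38351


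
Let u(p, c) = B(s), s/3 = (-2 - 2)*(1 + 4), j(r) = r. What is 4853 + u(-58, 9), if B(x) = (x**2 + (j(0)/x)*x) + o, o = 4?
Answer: 8457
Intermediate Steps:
s = -60 (s = 3*((-2 - 2)*(1 + 4)) = 3*(-4*5) = 3*(-20) = -60)
B(x) = 4 + x**2 (B(x) = (x**2 + (0/x)*x) + 4 = (x**2 + 0*x) + 4 = (x**2 + 0) + 4 = x**2 + 4 = 4 + x**2)
u(p, c) = 3604 (u(p, c) = 4 + (-60)**2 = 4 + 3600 = 3604)
4853 + u(-58, 9) = 4853 + 3604 = 8457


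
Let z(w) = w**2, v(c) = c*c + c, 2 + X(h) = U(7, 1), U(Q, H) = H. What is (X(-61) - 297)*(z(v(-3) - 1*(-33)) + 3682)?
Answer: -1550494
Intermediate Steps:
X(h) = -1 (X(h) = -2 + 1 = -1)
v(c) = c + c**2 (v(c) = c**2 + c = c + c**2)
(X(-61) - 297)*(z(v(-3) - 1*(-33)) + 3682) = (-1 - 297)*((-3*(1 - 3) - 1*(-33))**2 + 3682) = -298*((-3*(-2) + 33)**2 + 3682) = -298*((6 + 33)**2 + 3682) = -298*(39**2 + 3682) = -298*(1521 + 3682) = -298*5203 = -1550494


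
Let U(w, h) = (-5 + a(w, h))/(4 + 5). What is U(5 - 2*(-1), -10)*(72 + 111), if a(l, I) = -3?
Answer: -488/3 ≈ -162.67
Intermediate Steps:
U(w, h) = -8/9 (U(w, h) = (-5 - 3)/(4 + 5) = -8/9)
U(5 - 2*(-1), -10)*(72 + 111) = -8*(72 + 111)/9 = -8/9*183 = -488/3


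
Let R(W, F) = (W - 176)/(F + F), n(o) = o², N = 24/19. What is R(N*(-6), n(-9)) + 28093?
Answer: 43233383/1539 ≈ 28092.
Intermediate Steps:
N = 24/19 (N = 24*(1/19) = 24/19 ≈ 1.2632)
R(W, F) = (-176 + W)/(2*F) (R(W, F) = (-176 + W)/((2*F)) = (-176 + W)*(1/(2*F)) = (-176 + W)/(2*F))
R(N*(-6), n(-9)) + 28093 = (-176 + (24/19)*(-6))/(2*((-9)²)) + 28093 = (½)*(-176 - 144/19)/81 + 28093 = (½)*(1/81)*(-3488/19) + 28093 = -1744/1539 + 28093 = 43233383/1539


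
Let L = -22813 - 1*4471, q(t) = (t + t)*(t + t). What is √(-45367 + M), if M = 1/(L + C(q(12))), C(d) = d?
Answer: 3*I*√898918453961/13354 ≈ 213.0*I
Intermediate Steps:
q(t) = 4*t² (q(t) = (2*t)*(2*t) = 4*t²)
L = -27284 (L = -22813 - 4471 = -27284)
M = -1/26708 (M = 1/(-27284 + 4*12²) = 1/(-27284 + 4*144) = 1/(-27284 + 576) = 1/(-26708) = -1/26708 ≈ -3.7442e-5)
√(-45367 + M) = √(-45367 - 1/26708) = √(-1211661837/26708) = 3*I*√898918453961/13354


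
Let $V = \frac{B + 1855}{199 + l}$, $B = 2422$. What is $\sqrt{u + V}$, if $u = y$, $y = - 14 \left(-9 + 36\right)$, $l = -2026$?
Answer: $\frac{i \sqrt{2878801}}{87} \approx 19.502 i$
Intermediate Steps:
$y = -378$ ($y = \left(-14\right) 27 = -378$)
$V = - \frac{611}{261}$ ($V = \frac{2422 + 1855}{199 - 2026} = \frac{4277}{-1827} = 4277 \left(- \frac{1}{1827}\right) = - \frac{611}{261} \approx -2.341$)
$u = -378$
$\sqrt{u + V} = \sqrt{-378 - \frac{611}{261}} = \sqrt{- \frac{99269}{261}} = \frac{i \sqrt{2878801}}{87}$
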